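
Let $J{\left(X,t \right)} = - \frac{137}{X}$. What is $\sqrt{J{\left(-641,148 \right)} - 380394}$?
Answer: $\frac{i \sqrt{156296579297}}{641} \approx 616.76 i$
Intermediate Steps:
$\sqrt{J{\left(-641,148 \right)} - 380394} = \sqrt{- \frac{137}{-641} - 380394} = \sqrt{\left(-137\right) \left(- \frac{1}{641}\right) - 380394} = \sqrt{\frac{137}{641} - 380394} = \sqrt{- \frac{243832417}{641}} = \frac{i \sqrt{156296579297}}{641}$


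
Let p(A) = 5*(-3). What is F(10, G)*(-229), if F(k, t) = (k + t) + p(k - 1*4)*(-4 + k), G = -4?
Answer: 19236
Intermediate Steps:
p(A) = -15
F(k, t) = 60 + t - 14*k (F(k, t) = (k + t) - 15*(-4 + k) = (k + t) + (60 - 15*k) = 60 + t - 14*k)
F(10, G)*(-229) = (60 - 4 - 14*10)*(-229) = (60 - 4 - 140)*(-229) = -84*(-229) = 19236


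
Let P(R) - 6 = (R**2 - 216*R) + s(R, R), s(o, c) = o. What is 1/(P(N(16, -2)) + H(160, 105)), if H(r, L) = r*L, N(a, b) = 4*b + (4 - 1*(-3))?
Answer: 1/17022 ≈ 5.8747e-5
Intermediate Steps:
N(a, b) = 7 + 4*b (N(a, b) = 4*b + (4 + 3) = 4*b + 7 = 7 + 4*b)
P(R) = 6 + R**2 - 215*R (P(R) = 6 + ((R**2 - 216*R) + R) = 6 + (R**2 - 215*R) = 6 + R**2 - 215*R)
H(r, L) = L*r
1/(P(N(16, -2)) + H(160, 105)) = 1/((6 + (7 + 4*(-2))**2 - 215*(7 + 4*(-2))) + 105*160) = 1/((6 + (7 - 8)**2 - 215*(7 - 8)) + 16800) = 1/((6 + (-1)**2 - 215*(-1)) + 16800) = 1/((6 + 1 + 215) + 16800) = 1/(222 + 16800) = 1/17022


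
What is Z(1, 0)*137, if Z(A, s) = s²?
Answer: 0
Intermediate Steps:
Z(1, 0)*137 = 0²*137 = 0*137 = 0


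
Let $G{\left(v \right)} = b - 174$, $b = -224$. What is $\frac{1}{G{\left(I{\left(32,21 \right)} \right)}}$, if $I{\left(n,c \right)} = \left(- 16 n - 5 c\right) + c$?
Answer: $- \frac{1}{398} \approx -0.0025126$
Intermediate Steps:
$I{\left(n,c \right)} = - 16 n - 4 c$
$G{\left(v \right)} = -398$ ($G{\left(v \right)} = -224 - 174 = -398$)
$\frac{1}{G{\left(I{\left(32,21 \right)} \right)}} = \frac{1}{-398} = - \frac{1}{398}$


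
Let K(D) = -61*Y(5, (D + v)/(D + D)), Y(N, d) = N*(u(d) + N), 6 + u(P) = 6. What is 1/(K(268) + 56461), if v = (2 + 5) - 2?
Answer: 1/54936 ≈ 1.8203e-5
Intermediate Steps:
v = 5 (v = 7 - 2 = 5)
u(P) = 0 (u(P) = -6 + 6 = 0)
Y(N, d) = N² (Y(N, d) = N*(0 + N) = N*N = N²)
K(D) = -1525 (K(D) = -61*5² = -61*25 = -1525)
1/(K(268) + 56461) = 1/(-1525 + 56461) = 1/54936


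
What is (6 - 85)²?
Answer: 6241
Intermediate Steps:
(6 - 85)² = (-79)² = 6241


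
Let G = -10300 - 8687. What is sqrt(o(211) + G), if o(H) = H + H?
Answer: I*sqrt(18565) ≈ 136.25*I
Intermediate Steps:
o(H) = 2*H
G = -18987
sqrt(o(211) + G) = sqrt(2*211 - 18987) = sqrt(422 - 18987) = sqrt(-18565) = I*sqrt(18565)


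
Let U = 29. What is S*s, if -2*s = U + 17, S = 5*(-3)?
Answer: 345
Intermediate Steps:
S = -15
s = -23 (s = -(29 + 17)/2 = -1/2*46 = -23)
S*s = -15*(-23) = 345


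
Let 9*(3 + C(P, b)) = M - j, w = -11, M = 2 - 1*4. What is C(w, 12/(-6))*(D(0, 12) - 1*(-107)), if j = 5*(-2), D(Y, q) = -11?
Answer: -608/3 ≈ -202.67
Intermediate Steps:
M = -2 (M = 2 - 4 = -2)
j = -10
C(P, b) = -19/9 (C(P, b) = -3 + (-2 - 1*(-10))/9 = -3 + (-2 + 10)/9 = -3 + (⅑)*8 = -3 + 8/9 = -19/9)
C(w, 12/(-6))*(D(0, 12) - 1*(-107)) = -19*(-11 - 1*(-107))/9 = -19*(-11 + 107)/9 = -19/9*96 = -608/3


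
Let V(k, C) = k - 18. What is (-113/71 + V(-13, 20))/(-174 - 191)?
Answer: 2314/25915 ≈ 0.089292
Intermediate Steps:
V(k, C) = -18 + k
(-113/71 + V(-13, 20))/(-174 - 191) = (-113/71 + (-18 - 13))/(-174 - 191) = (-113*1/71 - 31)/(-365) = (-113/71 - 31)*(-1/365) = -2314/71*(-1/365) = 2314/25915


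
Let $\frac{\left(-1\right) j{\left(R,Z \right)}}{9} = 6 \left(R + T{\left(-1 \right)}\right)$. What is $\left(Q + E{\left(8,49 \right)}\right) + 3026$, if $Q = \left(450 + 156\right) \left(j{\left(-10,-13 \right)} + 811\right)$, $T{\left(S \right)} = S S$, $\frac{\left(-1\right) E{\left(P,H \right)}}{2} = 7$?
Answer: $788994$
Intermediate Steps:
$E{\left(P,H \right)} = -14$ ($E{\left(P,H \right)} = \left(-2\right) 7 = -14$)
$T{\left(S \right)} = S^{2}$
$j{\left(R,Z \right)} = -54 - 54 R$ ($j{\left(R,Z \right)} = - 9 \cdot 6 \left(R + \left(-1\right)^{2}\right) = - 9 \cdot 6 \left(R + 1\right) = - 9 \cdot 6 \left(1 + R\right) = - 9 \left(6 + 6 R\right) = -54 - 54 R$)
$Q = 785982$ ($Q = \left(450 + 156\right) \left(\left(-54 - -540\right) + 811\right) = 606 \left(\left(-54 + 540\right) + 811\right) = 606 \left(486 + 811\right) = 606 \cdot 1297 = 785982$)
$\left(Q + E{\left(8,49 \right)}\right) + 3026 = \left(785982 - 14\right) + 3026 = 785968 + 3026 = 788994$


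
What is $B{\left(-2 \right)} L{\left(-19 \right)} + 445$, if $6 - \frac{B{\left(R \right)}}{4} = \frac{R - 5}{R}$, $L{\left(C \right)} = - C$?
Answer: $635$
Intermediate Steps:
$B{\left(R \right)} = 24 - \frac{4 \left(-5 + R\right)}{R}$ ($B{\left(R \right)} = 24 - 4 \frac{R - 5}{R} = 24 - 4 \frac{-5 + R}{R} = 24 - \frac{4 \left(-5 + R\right)}{R}$)
$B{\left(-2 \right)} L{\left(-19 \right)} + 445 = \left(20 + \frac{20}{-2}\right) \left(\left(-1\right) \left(-19\right)\right) + 445 = \left(20 + 20 \left(- \frac{1}{2}\right)\right) 19 + 445 = \left(20 - 10\right) 19 + 445 = 10 \cdot 19 + 445 = 190 + 445 = 635$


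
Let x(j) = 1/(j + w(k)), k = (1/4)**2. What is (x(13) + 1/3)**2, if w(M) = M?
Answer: 66049/393129 ≈ 0.16801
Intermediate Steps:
k = 1/16 (k = (1/4)**2 = 1/16 ≈ 0.062500)
x(j) = 1/(1/16 + j) (x(j) = 1/(j + 1/16) = 1/(1/16 + j))
(x(13) + 1/3)**2 = (16/(1 + 16*13) + 1/3)**2 = (16/(1 + 208) + 1/3)**2 = (16/209 + 1/3)**2 = (257/627)**2 = 66049/393129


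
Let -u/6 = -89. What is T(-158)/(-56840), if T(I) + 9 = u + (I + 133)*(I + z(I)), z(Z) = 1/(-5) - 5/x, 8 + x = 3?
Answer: -891/11368 ≈ -0.078378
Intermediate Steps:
x = -5 (x = -8 + 3 = -5)
z(Z) = ⅘ (z(Z) = 1/(-5) - 5/(-5) = 1*(-⅕) - 5*(-⅕) = -⅕ + 1 = ⅘)
u = 534 (u = -6*(-89) = 534)
T(I) = 525 + (133 + I)*(⅘ + I) (T(I) = -9 + (534 + (I + 133)*(I + ⅘)) = -9 + (534 + (133 + I)*(⅘ + I)) = 525 + (133 + I)*(⅘ + I))
T(-158)/(-56840) = (3157/5 + (-158)² + (669/5)*(-158))/(-56840) = (3157/5 + 24964 - 105702/5)*(-1/56840) = 4455*(-1/56840) = -891/11368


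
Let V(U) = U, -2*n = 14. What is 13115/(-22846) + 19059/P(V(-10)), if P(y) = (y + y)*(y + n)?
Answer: 215481407/3883820 ≈ 55.482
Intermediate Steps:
n = -7 (n = -½*14 = -7)
P(y) = 2*y*(-7 + y) (P(y) = (y + y)*(y - 7) = (2*y)*(-7 + y) = 2*y*(-7 + y))
13115/(-22846) + 19059/P(V(-10)) = 13115/(-22846) + 19059/((2*(-10)*(-7 - 10))) = 13115*(-1/22846) + 19059/((2*(-10)*(-17))) = -13115/22846 + 19059/340 = 215481407/3883820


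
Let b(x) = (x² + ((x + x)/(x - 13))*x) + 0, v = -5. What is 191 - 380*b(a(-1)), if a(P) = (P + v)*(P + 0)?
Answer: -67063/7 ≈ -9580.4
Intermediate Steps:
a(P) = P*(-5 + P) (a(P) = (P - 5)*(P + 0) = (-5 + P)*P = P*(-5 + P))
b(x) = x² + 2*x²/(-13 + x) (b(x) = (x² + ((2*x)/(-13 + x))*x) + 0 = (x² + (2*x/(-13 + x))*x) + 0 = (x² + 2*x²/(-13 + x)) + 0 = x² + 2*x²/(-13 + x))
191 - 380*b(a(-1)) = 191 - 380*(-(-5 - 1))²*(-11 - (-5 - 1))/(-13 - (-5 - 1)) = 191 - 380*(-1*(-6))²*(-11 - 1*(-6))/(-13 - 1*(-6)) = 191 - 380*6²*(-11 + 6)/(-13 + 6) = 191 - 13680*(-5)/(-7) = 191 - 13680*(-1)*(-5)/7 = 191 - 380*180/7 = 191 - 68400/7 = -67063/7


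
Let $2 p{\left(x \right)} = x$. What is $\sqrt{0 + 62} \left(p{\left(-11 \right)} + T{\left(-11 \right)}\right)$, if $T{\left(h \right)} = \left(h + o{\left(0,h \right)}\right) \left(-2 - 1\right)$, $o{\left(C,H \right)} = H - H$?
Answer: $\frac{55 \sqrt{62}}{2} \approx 216.54$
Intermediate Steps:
$p{\left(x \right)} = \frac{x}{2}$
$o{\left(C,H \right)} = 0$
$T{\left(h \right)} = - 3 h$ ($T{\left(h \right)} = \left(h + 0\right) \left(-2 - 1\right) = h \left(-3\right) = - 3 h$)
$\sqrt{0 + 62} \left(p{\left(-11 \right)} + T{\left(-11 \right)}\right) = \sqrt{0 + 62} \left(\frac{1}{2} \left(-11\right) - -33\right) = \sqrt{62} \left(- \frac{11}{2} + 33\right) = \sqrt{62} \cdot \frac{55}{2} = \frac{55 \sqrt{62}}{2}$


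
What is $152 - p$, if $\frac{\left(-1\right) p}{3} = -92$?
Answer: $-124$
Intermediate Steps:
$p = 276$ ($p = \left(-3\right) \left(-92\right) = 276$)
$152 - p = 152 - 276 = -124$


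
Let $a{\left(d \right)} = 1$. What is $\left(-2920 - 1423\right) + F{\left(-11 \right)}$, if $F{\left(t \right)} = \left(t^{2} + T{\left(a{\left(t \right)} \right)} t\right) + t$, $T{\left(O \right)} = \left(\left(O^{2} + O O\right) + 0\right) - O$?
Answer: $-4244$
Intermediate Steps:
$T{\left(O \right)} = - O + 2 O^{2}$ ($T{\left(O \right)} = \left(\left(O^{2} + O^{2}\right) + 0\right) - O = \left(2 O^{2} + 0\right) - O = 2 O^{2} - O = - O + 2 O^{2}$)
$F{\left(t \right)} = t^{2} + 2 t$ ($F{\left(t \right)} = \left(t^{2} + 1 \left(-1 + 2 \cdot 1\right) t\right) + t = \left(t^{2} + 1 \left(-1 + 2\right) t\right) + t = \left(t^{2} + 1 \cdot 1 t\right) + t = \left(t^{2} + 1 t\right) + t = \left(t^{2} + t\right) + t = \left(t + t^{2}\right) + t = t^{2} + 2 t$)
$\left(-2920 - 1423\right) + F{\left(-11 \right)} = \left(-2920 - 1423\right) - 11 \left(2 - 11\right) = -4343 - -99 = -4343 + 99 = -4244$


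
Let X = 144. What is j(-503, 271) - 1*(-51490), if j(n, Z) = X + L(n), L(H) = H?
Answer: 51131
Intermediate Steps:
j(n, Z) = 144 + n
j(-503, 271) - 1*(-51490) = (144 - 503) - 1*(-51490) = -359 + 51490 = 51131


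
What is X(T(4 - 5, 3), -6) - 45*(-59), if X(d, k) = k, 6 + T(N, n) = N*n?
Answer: 2649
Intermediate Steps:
T(N, n) = -6 + N*n
X(T(4 - 5, 3), -6) - 45*(-59) = -6 - 45*(-59) = -6 + 2655 = 2649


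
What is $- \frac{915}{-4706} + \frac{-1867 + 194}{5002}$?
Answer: $- \frac{824077}{5884853} \approx -0.14003$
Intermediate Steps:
$- \frac{915}{-4706} + \frac{-1867 + 194}{5002} = \left(-915\right) \left(- \frac{1}{4706}\right) - \frac{1673}{5002} = \frac{915}{4706} - \frac{1673}{5002} = - \frac{824077}{5884853}$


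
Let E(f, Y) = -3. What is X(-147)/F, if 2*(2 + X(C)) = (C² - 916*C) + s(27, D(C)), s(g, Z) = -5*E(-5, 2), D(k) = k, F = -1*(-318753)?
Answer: 78136/318753 ≈ 0.24513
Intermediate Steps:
F = 318753
s(g, Z) = 15 (s(g, Z) = -5*(-3) = 15)
X(C) = 11/2 + C²/2 - 458*C (X(C) = -2 + ((C² - 916*C) + 15)/2 = -2 + (15 + C² - 916*C)/2 = -2 + (15/2 + C²/2 - 458*C) = 11/2 + C²/2 - 458*C)
X(-147)/F = (11/2 + (½)*(-147)² - 458*(-147))/318753 = (11/2 + (½)*21609 + 67326)*(1/318753) = (11/2 + 21609/2 + 67326)*(1/318753) = 78136*(1/318753) = 78136/318753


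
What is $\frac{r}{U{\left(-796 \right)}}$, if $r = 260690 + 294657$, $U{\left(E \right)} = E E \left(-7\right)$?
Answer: $- \frac{555347}{4435312} \approx -0.12521$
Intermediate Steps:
$U{\left(E \right)} = - 7 E^{2}$ ($U{\left(E \right)} = E^{2} \left(-7\right) = - 7 E^{2}$)
$r = 555347$
$\frac{r}{U{\left(-796 \right)}} = \frac{555347}{\left(-7\right) \left(-796\right)^{2}} = \frac{555347}{\left(-7\right) 633616} = \frac{555347}{-4435312} = 555347 \left(- \frac{1}{4435312}\right) = - \frac{555347}{4435312}$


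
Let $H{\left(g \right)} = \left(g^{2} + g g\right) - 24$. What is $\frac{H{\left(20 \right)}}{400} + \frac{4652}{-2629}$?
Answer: $\frac{22413}{131450} \approx 0.17051$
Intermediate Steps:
$H{\left(g \right)} = -24 + 2 g^{2}$ ($H{\left(g \right)} = \left(g^{2} + g^{2}\right) - 24 = 2 g^{2} - 24 = -24 + 2 g^{2}$)
$\frac{H{\left(20 \right)}}{400} + \frac{4652}{-2629} = \frac{-24 + 2 \cdot 20^{2}}{400} + \frac{4652}{-2629} = \left(-24 + 2 \cdot 400\right) \frac{1}{400} + 4652 \left(- \frac{1}{2629}\right) = \left(-24 + 800\right) \frac{1}{400} - \frac{4652}{2629} = 776 \cdot \frac{1}{400} - \frac{4652}{2629} = \frac{97}{50} - \frac{4652}{2629} = \frac{22413}{131450}$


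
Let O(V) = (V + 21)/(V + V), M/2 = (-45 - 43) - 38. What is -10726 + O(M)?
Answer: -257413/24 ≈ -10726.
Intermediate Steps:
M = -252 (M = 2*((-45 - 43) - 38) = 2*(-88 - 38) = 2*(-126) = -252)
O(V) = (21 + V)/(2*V) (O(V) = (21 + V)/((2*V)) = (21 + V)*(1/(2*V)) = (21 + V)/(2*V))
-10726 + O(M) = -10726 + (½)*(21 - 252)/(-252) = -10726 + (½)*(-1/252)*(-231) = -10726 + 11/24 = -257413/24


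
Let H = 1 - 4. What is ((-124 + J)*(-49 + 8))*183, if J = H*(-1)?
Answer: 907863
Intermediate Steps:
H = -3
J = 3 (J = -3*(-1) = 3)
((-124 + J)*(-49 + 8))*183 = ((-124 + 3)*(-49 + 8))*183 = -121*(-41)*183 = 4961*183 = 907863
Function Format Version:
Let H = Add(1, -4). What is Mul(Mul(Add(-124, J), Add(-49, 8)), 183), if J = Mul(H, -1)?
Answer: 907863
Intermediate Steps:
H = -3
J = 3 (J = Mul(-3, -1) = 3)
Mul(Mul(Add(-124, J), Add(-49, 8)), 183) = Mul(Mul(Add(-124, 3), Add(-49, 8)), 183) = Mul(Mul(-121, -41), 183) = Mul(4961, 183) = 907863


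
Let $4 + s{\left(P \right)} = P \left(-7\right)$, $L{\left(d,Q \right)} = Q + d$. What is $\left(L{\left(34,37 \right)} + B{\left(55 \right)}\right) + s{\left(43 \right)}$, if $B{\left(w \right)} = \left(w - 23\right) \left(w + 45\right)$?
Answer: $2966$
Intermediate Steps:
$s{\left(P \right)} = -4 - 7 P$ ($s{\left(P \right)} = -4 + P \left(-7\right) = -4 - 7 P$)
$B{\left(w \right)} = \left(-23 + w\right) \left(45 + w\right)$
$\left(L{\left(34,37 \right)} + B{\left(55 \right)}\right) + s{\left(43 \right)} = \left(\left(37 + 34\right) + \left(-1035 + 55^{2} + 22 \cdot 55\right)\right) - 305 = \left(71 + \left(-1035 + 3025 + 1210\right)\right) - 305 = \left(71 + 3200\right) - 305 = 3271 - 305 = 2966$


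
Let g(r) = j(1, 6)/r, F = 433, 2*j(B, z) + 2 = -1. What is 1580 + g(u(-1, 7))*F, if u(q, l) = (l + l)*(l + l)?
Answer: 618061/392 ≈ 1576.7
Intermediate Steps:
j(B, z) = -3/2 (j(B, z) = -1 + (½)*(-1) = -1 - ½ = -3/2)
u(q, l) = 4*l² (u(q, l) = (2*l)*(2*l) = 4*l²)
g(r) = -3/(2*r)
1580 + g(u(-1, 7))*F = 1580 - 3/(2*(4*7²))*433 = 1580 - 3/(2*(4*49))*433 = 1580 - 3/2/196*433 = 1580 - 3/2*1/196*433 = 1580 - 3/392*433 = 1580 - 1299/392 = 618061/392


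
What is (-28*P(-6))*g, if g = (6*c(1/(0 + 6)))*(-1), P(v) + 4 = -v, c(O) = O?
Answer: 56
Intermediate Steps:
P(v) = -4 - v
g = -1 (g = (6/(0 + 6))*(-1) = (6/6)*(-1) = (6*(1/6))*(-1) = 1*(-1) = -1)
(-28*P(-6))*g = -28*(-4 - 1*(-6))*(-1) = -28*(-4 + 6)*(-1) = -28*2*(-1) = -56*(-1) = 56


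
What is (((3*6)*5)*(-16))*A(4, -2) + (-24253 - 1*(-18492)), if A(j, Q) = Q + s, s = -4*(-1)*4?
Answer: -25921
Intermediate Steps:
s = 16 (s = 4*4 = 16)
A(j, Q) = 16 + Q (A(j, Q) = Q + 16 = 16 + Q)
(((3*6)*5)*(-16))*A(4, -2) + (-24253 - 1*(-18492)) = (((3*6)*5)*(-16))*(16 - 2) + (-24253 - 1*(-18492)) = ((18*5)*(-16))*14 + (-24253 + 18492) = (90*(-16))*14 - 5761 = -1440*14 - 5761 = -20160 - 5761 = -25921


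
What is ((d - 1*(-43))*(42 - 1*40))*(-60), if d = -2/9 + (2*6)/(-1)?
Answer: -11080/3 ≈ -3693.3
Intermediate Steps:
d = -110/9 (d = -2*⅑ + 12*(-1) = -2/9 - 12 = -110/9 ≈ -12.222)
((d - 1*(-43))*(42 - 1*40))*(-60) = ((-110/9 - 1*(-43))*(42 - 1*40))*(-60) = ((-110/9 + 43)*(42 - 40))*(-60) = ((277/9)*2)*(-60) = (554/9)*(-60) = -11080/3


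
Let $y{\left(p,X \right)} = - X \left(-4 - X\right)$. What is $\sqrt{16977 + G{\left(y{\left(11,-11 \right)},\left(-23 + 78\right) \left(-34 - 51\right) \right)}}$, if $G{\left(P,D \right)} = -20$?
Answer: $\sqrt{16957} \approx 130.22$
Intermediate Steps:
$y{\left(p,X \right)} = - X \left(-4 - X\right)$
$\sqrt{16977 + G{\left(y{\left(11,-11 \right)},\left(-23 + 78\right) \left(-34 - 51\right) \right)}} = \sqrt{16977 - 20} = \sqrt{16957}$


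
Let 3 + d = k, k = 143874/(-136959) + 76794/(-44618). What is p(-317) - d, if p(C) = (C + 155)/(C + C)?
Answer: 1945902050235/322855870309 ≈ 6.0272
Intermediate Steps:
p(C) = (155 + C)/(2*C) (p(C) = (155 + C)/((2*C)) = (155 + C)*(1/(2*C)) = (155 + C)/(2*C))
k = -2822833263/1018472777 (k = 143874*(-1/136959) + 76794*(-1/44618) = -47958/45653 - 38397/22309 = -2822833263/1018472777 ≈ -2.7716)
d = -5878251594/1018472777 (d = -3 - 2822833263/1018472777 = -5878251594/1018472777 ≈ -5.7716)
p(-317) - d = (½)*(155 - 317)/(-317) - 1*(-5878251594/1018472777) = (½)*(-1/317)*(-162) + 5878251594/1018472777 = 81/317 + 5878251594/1018472777 = 1945902050235/322855870309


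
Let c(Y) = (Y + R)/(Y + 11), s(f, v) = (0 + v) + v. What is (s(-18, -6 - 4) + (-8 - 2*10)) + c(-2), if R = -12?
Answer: -446/9 ≈ -49.556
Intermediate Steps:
s(f, v) = 2*v (s(f, v) = v + v = 2*v)
c(Y) = (-12 + Y)/(11 + Y) (c(Y) = (Y - 12)/(Y + 11) = (-12 + Y)/(11 + Y))
(s(-18, -6 - 4) + (-8 - 2*10)) + c(-2) = (2*(-6 - 4) + (-8 - 2*10)) + (-12 - 2)/(11 - 2) = (2*(-10) + (-8 - 20)) - 14/9 = (-20 - 28) + (⅑)*(-14) = -48 - 14/9 = -446/9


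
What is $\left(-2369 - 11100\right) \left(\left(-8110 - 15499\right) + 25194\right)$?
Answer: $-21348365$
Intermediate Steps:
$\left(-2369 - 11100\right) \left(\left(-8110 - 15499\right) + 25194\right) = - 13469 \left(\left(-8110 - 15499\right) + 25194\right) = - 13469 \left(-23609 + 25194\right) = \left(-13469\right) 1585 = -21348365$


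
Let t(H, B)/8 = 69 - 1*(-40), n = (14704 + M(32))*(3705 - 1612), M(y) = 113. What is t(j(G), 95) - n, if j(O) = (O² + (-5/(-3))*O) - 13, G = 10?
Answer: -31011109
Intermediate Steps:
n = 31011981 (n = (14704 + 113)*(3705 - 1612) = 14817*2093 = 31011981)
j(O) = -13 + O² + 5*O/3 (j(O) = (O² + (-5*(-⅓))*O) - 13 = (O² + 5*O/3) - 13 = -13 + O² + 5*O/3)
t(H, B) = 872 (t(H, B) = 8*(69 - 1*(-40)) = 8*(69 + 40) = 8*109 = 872)
t(j(G), 95) - n = 872 - 1*31011981 = 872 - 31011981 = -31011109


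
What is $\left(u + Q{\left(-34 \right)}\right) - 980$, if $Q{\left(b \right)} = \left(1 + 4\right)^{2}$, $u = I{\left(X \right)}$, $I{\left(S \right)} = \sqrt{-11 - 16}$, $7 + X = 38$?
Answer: $-955 + 3 i \sqrt{3} \approx -955.0 + 5.1962 i$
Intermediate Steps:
$X = 31$ ($X = -7 + 38 = 31$)
$I{\left(S \right)} = 3 i \sqrt{3}$ ($I{\left(S \right)} = \sqrt{-27} = 3 i \sqrt{3}$)
$u = 3 i \sqrt{3} \approx 5.1962 i$
$Q{\left(b \right)} = 25$ ($Q{\left(b \right)} = 5^{2} = 25$)
$\left(u + Q{\left(-34 \right)}\right) - 980 = \left(3 i \sqrt{3} + 25\right) - 980 = \left(25 + 3 i \sqrt{3}\right) - 980 = -955 + 3 i \sqrt{3}$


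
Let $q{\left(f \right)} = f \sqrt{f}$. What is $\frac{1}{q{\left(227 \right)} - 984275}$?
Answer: $- \frac{984275}{968785578542} - \frac{227 \sqrt{227}}{968785578542} \approx -1.0195 \cdot 10^{-6}$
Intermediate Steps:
$q{\left(f \right)} = f^{\frac{3}{2}}$
$\frac{1}{q{\left(227 \right)} - 984275} = \frac{1}{227^{\frac{3}{2}} - 984275} = \frac{1}{227 \sqrt{227} - 984275} = \frac{1}{-984275 + 227 \sqrt{227}}$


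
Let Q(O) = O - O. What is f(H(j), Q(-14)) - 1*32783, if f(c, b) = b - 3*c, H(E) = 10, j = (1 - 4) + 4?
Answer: -32813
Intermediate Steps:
Q(O) = 0
j = 1 (j = -3 + 4 = 1)
f(H(j), Q(-14)) - 1*32783 = (0 - 3*10) - 1*32783 = (0 - 30) - 32783 = -30 - 32783 = -32813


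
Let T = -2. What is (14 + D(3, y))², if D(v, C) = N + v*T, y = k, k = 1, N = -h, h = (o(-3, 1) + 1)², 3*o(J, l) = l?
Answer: 3136/81 ≈ 38.716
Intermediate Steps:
o(J, l) = l/3
h = 16/9 (h = ((⅓)*1 + 1)² = (⅓ + 1)² = (4/3)² = 16/9 ≈ 1.7778)
N = -16/9 (N = -1*16/9 = -16/9 ≈ -1.7778)
y = 1
D(v, C) = -16/9 - 2*v (D(v, C) = -16/9 + v*(-2) = -16/9 - 2*v)
(14 + D(3, y))² = (14 + (-16/9 - 2*3))² = (14 + (-16/9 - 6))² = (14 - 70/9)² = (56/9)² = 3136/81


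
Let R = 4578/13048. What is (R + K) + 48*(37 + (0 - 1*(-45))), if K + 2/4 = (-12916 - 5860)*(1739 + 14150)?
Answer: -278041629035/932 ≈ -2.9833e+8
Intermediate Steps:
R = 327/932 (R = 4578*(1/13048) = 327/932 ≈ 0.35086)
K = -596663729/2 (K = -½ + (-12916 - 5860)*(1739 + 14150) = -½ - 18776*15889 = -½ - 298331864 = -596663729/2 ≈ -2.9833e+8)
(R + K) + 48*(37 + (0 - 1*(-45))) = (327/932 - 596663729/2) + 48*(37 + (0 - 1*(-45))) = -278045297387/932 + 48*(37 + (0 + 45)) = -278045297387/932 + 48*(37 + 45) = -278045297387/932 + 48*82 = -278045297387/932 + 3936 = -278041629035/932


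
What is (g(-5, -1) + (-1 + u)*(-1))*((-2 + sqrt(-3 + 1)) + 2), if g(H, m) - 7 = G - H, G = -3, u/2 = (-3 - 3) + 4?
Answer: 14*I*sqrt(2) ≈ 19.799*I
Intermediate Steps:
u = -4 (u = 2*((-3 - 3) + 4) = 2*(-6 + 4) = 2*(-2) = -4)
g(H, m) = 4 - H (g(H, m) = 7 + (-3 - H) = 4 - H)
(g(-5, -1) + (-1 + u)*(-1))*((-2 + sqrt(-3 + 1)) + 2) = ((4 - 1*(-5)) + (-1 - 4)*(-1))*((-2 + sqrt(-3 + 1)) + 2) = ((4 + 5) - 5*(-1))*((-2 + sqrt(-2)) + 2) = (9 + 5)*((-2 + I*sqrt(2)) + 2) = 14*(I*sqrt(2)) = 14*I*sqrt(2)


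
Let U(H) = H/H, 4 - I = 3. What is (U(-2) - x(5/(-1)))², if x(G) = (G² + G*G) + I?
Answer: 2500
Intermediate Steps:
I = 1 (I = 4 - 1*3 = 4 - 3 = 1)
U(H) = 1
x(G) = 1 + 2*G² (x(G) = (G² + G*G) + 1 = (G² + G²) + 1 = 2*G² + 1 = 1 + 2*G²)
(U(-2) - x(5/(-1)))² = (1 - (1 + 2*(5/(-1))²))² = (1 - (1 + 2*(5*(-1))²))² = (1 - (1 + 2*(-5)²))² = (1 - (1 + 2*25))² = (1 - (1 + 50))² = (1 - 1*51)² = (1 - 51)² = (-50)² = 2500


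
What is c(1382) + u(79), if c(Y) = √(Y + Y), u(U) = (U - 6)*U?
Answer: 5767 + 2*√691 ≈ 5819.6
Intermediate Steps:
u(U) = U*(-6 + U) (u(U) = (-6 + U)*U = U*(-6 + U))
c(Y) = √2*√Y (c(Y) = √(2*Y) = √2*√Y)
c(1382) + u(79) = √2*√1382 + 79*(-6 + 79) = 2*√691 + 79*73 = 2*√691 + 5767 = 5767 + 2*√691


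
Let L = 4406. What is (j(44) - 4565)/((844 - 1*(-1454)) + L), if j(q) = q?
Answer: -4521/6704 ≈ -0.67437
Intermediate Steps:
(j(44) - 4565)/((844 - 1*(-1454)) + L) = (44 - 4565)/((844 - 1*(-1454)) + 4406) = -4521/((844 + 1454) + 4406) = -4521/(2298 + 4406) = -4521/6704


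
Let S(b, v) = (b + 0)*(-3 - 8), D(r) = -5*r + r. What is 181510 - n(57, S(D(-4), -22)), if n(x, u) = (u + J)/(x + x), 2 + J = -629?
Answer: 6897649/38 ≈ 1.8152e+5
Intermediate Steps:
J = -631 (J = -2 - 629 = -631)
D(r) = -4*r
S(b, v) = -11*b (S(b, v) = b*(-11) = -11*b)
n(x, u) = (-631 + u)/(2*x) (n(x, u) = (u - 631)/(x + x) = (-631 + u)/((2*x)) = (-631 + u)*(1/(2*x)) = (-631 + u)/(2*x))
181510 - n(57, S(D(-4), -22)) = 181510 - (-631 - (-44)*(-4))/(2*57) = 181510 - (-631 - 11*16)/(2*57) = 181510 - (-631 - 176)/(2*57) = 181510 - (-807)/(2*57) = 181510 - 1*(-269/38) = 181510 + 269/38 = 6897649/38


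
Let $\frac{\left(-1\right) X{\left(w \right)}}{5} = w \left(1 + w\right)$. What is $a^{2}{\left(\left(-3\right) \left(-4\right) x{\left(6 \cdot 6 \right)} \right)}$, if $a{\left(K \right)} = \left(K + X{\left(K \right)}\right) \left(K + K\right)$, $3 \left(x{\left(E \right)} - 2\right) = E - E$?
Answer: $20405551104$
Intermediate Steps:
$X{\left(w \right)} = - 5 w \left(1 + w\right)$
$x{\left(E \right)} = 2$ ($x{\left(E \right)} = 2 + \frac{E - E}{3} = 2 + \frac{1}{3} \cdot 0 = 2 + 0 = 2$)
$a{\left(K \right)} = 2 K \left(K - 5 K \left(1 + K\right)\right)$ ($a{\left(K \right)} = \left(K - 5 K \left(1 + K\right)\right) \left(K + K\right) = \left(K - 5 K \left(1 + K\right)\right) 2 K = 2 K \left(K - 5 K \left(1 + K\right)\right)$)
$a^{2}{\left(\left(-3\right) \left(-4\right) x{\left(6 \cdot 6 \right)} \right)} = \left(\left(\left(-3\right) \left(-4\right) 2\right)^{2} \left(-8 - 10 \left(-3\right) \left(-4\right) 2\right)\right)^{2} = \left(\left(12 \cdot 2\right)^{2} \left(-8 - 10 \cdot 12 \cdot 2\right)\right)^{2} = \left(24^{2} \left(-8 - 240\right)\right)^{2} = \left(576 \left(-8 - 240\right)\right)^{2} = \left(576 \left(-248\right)\right)^{2} = \left(-142848\right)^{2} = 20405551104$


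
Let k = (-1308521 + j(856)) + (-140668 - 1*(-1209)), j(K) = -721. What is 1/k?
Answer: -1/1448701 ≈ -6.9027e-7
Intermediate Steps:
k = -1448701 (k = (-1308521 - 721) + (-140668 - 1*(-1209)) = -1309242 + (-140668 + 1209) = -1309242 - 139459 = -1448701)
1/k = 1/(-1448701) = -1/1448701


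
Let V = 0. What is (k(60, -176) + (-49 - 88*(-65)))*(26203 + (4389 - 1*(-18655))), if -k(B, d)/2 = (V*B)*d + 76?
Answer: 271794193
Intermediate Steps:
k(B, d) = -152 (k(B, d) = -2*((0*B)*d + 76) = -2*(0*d + 76) = -2*(0 + 76) = -2*76 = -152)
(k(60, -176) + (-49 - 88*(-65)))*(26203 + (4389 - 1*(-18655))) = (-152 + (-49 - 88*(-65)))*(26203 + (4389 - 1*(-18655))) = (-152 + (-49 + 5720))*(26203 + (4389 + 18655)) = (-152 + 5671)*(26203 + 23044) = 5519*49247 = 271794193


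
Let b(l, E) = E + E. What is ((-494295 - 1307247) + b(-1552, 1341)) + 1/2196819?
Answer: -3951769826339/2196819 ≈ -1.7989e+6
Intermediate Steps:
b(l, E) = 2*E
((-494295 - 1307247) + b(-1552, 1341)) + 1/2196819 = ((-494295 - 1307247) + 2*1341) + 1/2196819 = (-1801542 + 2682) + 1/2196819 = -1798860 + 1/2196819 = -3951769826339/2196819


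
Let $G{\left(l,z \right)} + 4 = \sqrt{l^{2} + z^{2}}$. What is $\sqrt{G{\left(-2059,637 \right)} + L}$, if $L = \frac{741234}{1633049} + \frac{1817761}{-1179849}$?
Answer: $\frac{\sqrt{-156066109279778980772787 + 153403731436734108207405 \sqrt{185810}}}{175159202691} \approx 46.37$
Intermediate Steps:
$G{\left(l,z \right)} = -4 + \sqrt{l^{2} + z^{2}}$
$L = - \frac{190358962693}{175159202691}$ ($L = 741234 \cdot \frac{1}{1633049} + 1817761 \left(- \frac{1}{1179849}\right) = \frac{741234}{1633049} - \frac{165251}{107259} = - \frac{190358962693}{175159202691} \approx -1.0868$)
$\sqrt{G{\left(-2059,637 \right)} + L} = \sqrt{\left(-4 + \sqrt{\left(-2059\right)^{2} + 637^{2}}\right) - \frac{190358962693}{175159202691}} = \sqrt{\left(-4 + \sqrt{4239481 + 405769}\right) - \frac{190358962693}{175159202691}} = \sqrt{\left(-4 + \sqrt{4645250}\right) - \frac{190358962693}{175159202691}} = \sqrt{\left(-4 + 5 \sqrt{185810}\right) - \frac{190358962693}{175159202691}} = \sqrt{- \frac{890995773457}{175159202691} + 5 \sqrt{185810}}$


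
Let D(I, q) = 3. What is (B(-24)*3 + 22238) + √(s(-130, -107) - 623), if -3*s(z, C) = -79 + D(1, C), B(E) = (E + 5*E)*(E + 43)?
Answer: 14030 + I*√5379/3 ≈ 14030.0 + 24.447*I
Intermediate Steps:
B(E) = 6*E*(43 + E) (B(E) = (6*E)*(43 + E) = 6*E*(43 + E))
s(z, C) = 76/3 (s(z, C) = -(-79 + 3)/3 = -⅓*(-76) = 76/3)
(B(-24)*3 + 22238) + √(s(-130, -107) - 623) = ((6*(-24)*(43 - 24))*3 + 22238) + √(76/3 - 623) = ((6*(-24)*19)*3 + 22238) + √(-1793/3) = (-2736*3 + 22238) + I*√5379/3 = (-8208 + 22238) + I*√5379/3 = 14030 + I*√5379/3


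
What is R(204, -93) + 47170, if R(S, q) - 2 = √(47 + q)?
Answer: 47172 + I*√46 ≈ 47172.0 + 6.7823*I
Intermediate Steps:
R(S, q) = 2 + √(47 + q)
R(204, -93) + 47170 = (2 + √(47 - 93)) + 47170 = (2 + √(-46)) + 47170 = (2 + I*√46) + 47170 = 47172 + I*√46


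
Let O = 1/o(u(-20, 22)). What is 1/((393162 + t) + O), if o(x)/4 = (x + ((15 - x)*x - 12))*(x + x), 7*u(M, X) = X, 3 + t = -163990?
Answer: 244992/56144571991 ≈ 4.3636e-6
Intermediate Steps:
t = -163993 (t = -3 - 163990 = -163993)
u(M, X) = X/7
o(x) = 8*x*(-12 + x + x*(15 - x)) (o(x) = 4*((x + ((15 - x)*x - 12))*(x + x)) = 4*((x + (x*(15 - x) - 12))*(2*x)) = 4*((x + (-12 + x*(15 - x)))*(2*x)) = 4*((-12 + x + x*(15 - x))*(2*x)) = 4*(2*x*(-12 + x + x*(15 - x))) = 8*x*(-12 + x + x*(15 - x)))
O = 343/244992 (O = 1/(8*((1/7)*22)*(-12 - ((1/7)*22)**2 + 16*((1/7)*22))) = 1/(8*(22/7)*(-12 - (22/7)**2 + 16*(22/7))) = 1/(8*(22/7)*(-12 - 1*484/49 + 352/7)) = 1/(8*(22/7)*(-12 - 484/49 + 352/7)) = 1/(8*(22/7)*(1392/49)) = 1/(244992/343) = 343/244992 ≈ 0.0014000)
1/((393162 + t) + O) = 1/((393162 - 163993) + 343/244992) = 1/(229169 + 343/244992) = 1/(56144571991/244992) = 244992/56144571991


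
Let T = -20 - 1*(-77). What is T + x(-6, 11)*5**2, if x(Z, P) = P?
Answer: 332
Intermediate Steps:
T = 57 (T = -20 + 77 = 57)
T + x(-6, 11)*5**2 = 57 + 11*5**2 = 57 + 11*25 = 57 + 275 = 332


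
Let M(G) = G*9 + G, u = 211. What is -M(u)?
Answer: -2110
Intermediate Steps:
M(G) = 10*G (M(G) = 9*G + G = 10*G)
-M(u) = -10*211 = -1*2110 = -2110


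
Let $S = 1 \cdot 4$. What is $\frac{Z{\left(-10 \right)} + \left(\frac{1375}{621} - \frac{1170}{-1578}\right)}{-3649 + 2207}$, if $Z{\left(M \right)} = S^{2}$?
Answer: $- \frac{1547944}{117755883} \approx -0.013145$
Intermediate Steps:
$S = 4$
$Z{\left(M \right)} = 16$ ($Z{\left(M \right)} = 4^{2} = 16$)
$\frac{Z{\left(-10 \right)} + \left(\frac{1375}{621} - \frac{1170}{-1578}\right)}{-3649 + 2207} = \frac{16 + \left(\frac{1375}{621} - \frac{1170}{-1578}\right)}{-3649 + 2207} = \frac{16 + \left(1375 \cdot \frac{1}{621} - - \frac{195}{263}\right)}{-1442} = \left(16 + \left(\frac{1375}{621} + \frac{195}{263}\right)\right) \left(- \frac{1}{1442}\right) = \left(16 + \frac{482720}{163323}\right) \left(- \frac{1}{1442}\right) = \frac{3095888}{163323} \left(- \frac{1}{1442}\right) = - \frac{1547944}{117755883}$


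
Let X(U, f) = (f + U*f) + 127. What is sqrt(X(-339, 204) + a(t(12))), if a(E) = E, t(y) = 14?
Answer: I*sqrt(68811) ≈ 262.32*I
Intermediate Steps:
X(U, f) = 127 + f + U*f
sqrt(X(-339, 204) + a(t(12))) = sqrt((127 + 204 - 339*204) + 14) = sqrt((127 + 204 - 69156) + 14) = sqrt(-68825 + 14) = sqrt(-68811) = I*sqrt(68811)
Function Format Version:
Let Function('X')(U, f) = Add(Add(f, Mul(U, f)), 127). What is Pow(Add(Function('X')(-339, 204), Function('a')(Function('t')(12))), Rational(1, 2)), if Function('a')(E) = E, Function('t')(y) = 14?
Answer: Mul(I, Pow(68811, Rational(1, 2))) ≈ Mul(262.32, I)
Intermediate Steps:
Function('X')(U, f) = Add(127, f, Mul(U, f))
Pow(Add(Function('X')(-339, 204), Function('a')(Function('t')(12))), Rational(1, 2)) = Pow(Add(Add(127, 204, Mul(-339, 204)), 14), Rational(1, 2)) = Pow(Add(Add(127, 204, -69156), 14), Rational(1, 2)) = Pow(Add(-68825, 14), Rational(1, 2)) = Pow(-68811, Rational(1, 2)) = Mul(I, Pow(68811, Rational(1, 2)))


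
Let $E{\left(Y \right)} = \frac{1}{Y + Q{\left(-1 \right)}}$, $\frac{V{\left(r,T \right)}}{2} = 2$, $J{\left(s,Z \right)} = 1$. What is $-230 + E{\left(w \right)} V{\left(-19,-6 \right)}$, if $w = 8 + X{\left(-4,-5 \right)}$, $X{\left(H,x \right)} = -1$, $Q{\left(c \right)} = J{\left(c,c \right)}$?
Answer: $- \frac{459}{2} \approx -229.5$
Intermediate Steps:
$Q{\left(c \right)} = 1$
$V{\left(r,T \right)} = 4$ ($V{\left(r,T \right)} = 2 \cdot 2 = 4$)
$w = 7$ ($w = 8 - 1 = 7$)
$E{\left(Y \right)} = \frac{1}{1 + Y}$ ($E{\left(Y \right)} = \frac{1}{Y + 1} = \frac{1}{1 + Y}$)
$-230 + E{\left(w \right)} V{\left(-19,-6 \right)} = -230 + \frac{1}{1 + 7} \cdot 4 = -230 + \frac{1}{8} \cdot 4 = -230 + \frac{1}{2} = - \frac{459}{2}$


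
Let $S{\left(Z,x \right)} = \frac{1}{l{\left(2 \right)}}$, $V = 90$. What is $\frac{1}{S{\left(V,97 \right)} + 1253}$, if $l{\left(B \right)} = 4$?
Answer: $\frac{4}{5013} \approx 0.00079793$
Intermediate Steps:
$S{\left(Z,x \right)} = \frac{1}{4}$
$\frac{1}{S{\left(V,97 \right)} + 1253} = \frac{1}{\frac{1}{4} + 1253} = \frac{1}{\frac{5013}{4}} = \frac{4}{5013}$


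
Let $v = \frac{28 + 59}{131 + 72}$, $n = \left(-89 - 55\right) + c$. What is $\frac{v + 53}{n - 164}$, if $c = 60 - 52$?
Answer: $- \frac{187}{1050} \approx -0.1781$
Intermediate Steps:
$c = 8$ ($c = 60 - 52 = 8$)
$n = -136$ ($n = \left(-89 - 55\right) + 8 = -144 + 8 = -136$)
$v = \frac{3}{7}$ ($v = \frac{87}{203} = 87 \cdot \frac{1}{203} = \frac{3}{7} \approx 0.42857$)
$\frac{v + 53}{n - 164} = \frac{\frac{3}{7} + 53}{-136 - 164} = \frac{374}{7 \left(-300\right)} = \frac{374}{7} \left(- \frac{1}{300}\right) = - \frac{187}{1050}$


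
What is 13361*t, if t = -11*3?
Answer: -440913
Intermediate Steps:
t = -33
13361*t = 13361*(-33) = -440913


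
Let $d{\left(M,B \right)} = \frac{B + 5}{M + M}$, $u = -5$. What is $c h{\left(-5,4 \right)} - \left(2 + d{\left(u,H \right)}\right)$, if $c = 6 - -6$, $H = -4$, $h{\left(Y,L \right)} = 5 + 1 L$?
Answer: $\frac{1061}{10} \approx 106.1$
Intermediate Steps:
$h{\left(Y,L \right)} = 5 + L$
$c = 12$ ($c = 6 + 6 = 12$)
$d{\left(M,B \right)} = \frac{5 + B}{2 M}$
$c h{\left(-5,4 \right)} - \left(2 + d{\left(u,H \right)}\right) = 12 \left(5 + 4\right) - \left(2 + \frac{5 - 4}{2 \left(-5\right)}\right) = 12 \cdot 9 - \left(2 + \frac{1}{2} \left(- \frac{1}{5}\right) 1\right) = 108 - \frac{19}{10} = \frac{1061}{10}$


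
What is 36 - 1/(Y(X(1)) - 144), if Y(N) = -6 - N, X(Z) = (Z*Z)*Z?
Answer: 5437/151 ≈ 36.007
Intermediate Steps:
X(Z) = Z³ (X(Z) = Z²*Z = Z³)
36 - 1/(Y(X(1)) - 144) = 36 - 1/((-6 - 1*1³) - 144) = 36 - 1/((-6 - 1*1) - 144) = 36 - 1/((-6 - 1) - 144) = 36 - 1/(-7 - 144) = 36 - 1/(-151) = 36 - 1*(-1/151) = 36 + 1/151 = 5437/151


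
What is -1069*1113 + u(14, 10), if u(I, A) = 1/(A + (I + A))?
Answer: -40453097/34 ≈ -1.1898e+6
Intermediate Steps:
u(I, A) = 1/(I + 2*A) (u(I, A) = 1/(A + (A + I)) = 1/(I + 2*A))
-1069*1113 + u(14, 10) = -1069*1113 + 1/(14 + 2*10) = -1189797 + 1/(14 + 20) = -1189797 + 1/34 = -40453097/34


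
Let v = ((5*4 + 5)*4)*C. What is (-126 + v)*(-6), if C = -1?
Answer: 1356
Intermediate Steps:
v = -100 (v = ((5*4 + 5)*4)*(-1) = ((20 + 5)*4)*(-1) = (25*4)*(-1) = 100*(-1) = -100)
(-126 + v)*(-6) = (-126 - 100)*(-6) = -226*(-6) = 1356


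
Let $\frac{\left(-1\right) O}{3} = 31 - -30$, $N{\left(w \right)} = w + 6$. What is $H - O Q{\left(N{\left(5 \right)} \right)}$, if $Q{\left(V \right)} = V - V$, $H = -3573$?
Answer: $-3573$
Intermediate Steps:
$N{\left(w \right)} = 6 + w$
$O = -183$ ($O = - 3 \left(31 - -30\right) = - 3 \left(31 + 30\right) = \left(-3\right) 61 = -183$)
$Q{\left(V \right)} = 0$
$H - O Q{\left(N{\left(5 \right)} \right)} = -3573 - \left(-183\right) 0 = -3573 - 0 = -3573 + 0 = -3573$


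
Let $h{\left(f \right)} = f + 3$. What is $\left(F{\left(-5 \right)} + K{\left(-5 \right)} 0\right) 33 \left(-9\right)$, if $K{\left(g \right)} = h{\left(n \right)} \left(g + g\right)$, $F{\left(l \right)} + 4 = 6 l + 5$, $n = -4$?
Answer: $8613$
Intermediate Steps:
$h{\left(f \right)} = 3 + f$
$F{\left(l \right)} = 1 + 6 l$ ($F{\left(l \right)} = -4 + \left(6 l + 5\right) = -4 + \left(5 + 6 l\right) = 1 + 6 l$)
$K{\left(g \right)} = - 2 g$ ($K{\left(g \right)} = \left(3 - 4\right) \left(g + g\right) = - 2 g$)
$\left(F{\left(-5 \right)} + K{\left(-5 \right)} 0\right) 33 \left(-9\right) = \left(\left(1 + 6 \left(-5\right)\right) + \left(-2\right) \left(-5\right) 0\right) 33 \left(-9\right) = \left(\left(1 - 30\right) + 10 \cdot 0\right) 33 \left(-9\right) = \left(-29 + 0\right) 33 \left(-9\right) = \left(-29\right) 33 \left(-9\right) = \left(-957\right) \left(-9\right) = 8613$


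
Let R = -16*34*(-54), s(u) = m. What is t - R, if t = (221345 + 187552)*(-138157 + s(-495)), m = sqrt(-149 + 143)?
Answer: -56492012205 + 408897*I*sqrt(6) ≈ -5.6492e+10 + 1.0016e+6*I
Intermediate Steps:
m = I*sqrt(6) (m = sqrt(-6) = I*sqrt(6) ≈ 2.4495*I)
s(u) = I*sqrt(6)
t = -56491982829 + 408897*I*sqrt(6) (t = (221345 + 187552)*(-138157 + I*sqrt(6)) = 408897*(-138157 + I*sqrt(6)) = -56491982829 + 408897*I*sqrt(6) ≈ -5.6492e+10 + 1.0016e+6*I)
R = 29376 (R = -544*(-54) = 29376)
t - R = (-56491982829 + 408897*I*sqrt(6)) - 1*29376 = (-56491982829 + 408897*I*sqrt(6)) - 29376 = -56492012205 + 408897*I*sqrt(6)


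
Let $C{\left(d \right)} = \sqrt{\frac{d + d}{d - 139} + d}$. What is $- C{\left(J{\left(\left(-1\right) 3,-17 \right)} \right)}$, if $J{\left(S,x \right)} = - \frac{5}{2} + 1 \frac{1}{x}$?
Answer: $- \frac{i \sqrt{67553872230}}{163642} \approx - 1.5883 i$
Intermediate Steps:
$J{\left(S,x \right)} = - \frac{5}{2} + \frac{1}{x}$ ($J{\left(S,x \right)} = \left(-5\right) \frac{1}{2} + \frac{1}{x} = - \frac{5}{2} + \frac{1}{x}$)
$C{\left(d \right)} = \sqrt{d + \frac{2 d}{-139 + d}}$ ($C{\left(d \right)} = \sqrt{\frac{2 d}{-139 + d} + d} = \sqrt{d + \frac{2 d}{-139 + d}}$)
$- C{\left(J{\left(\left(-1\right) 3,-17 \right)} \right)} = - \sqrt{\frac{\left(- \frac{5}{2} + \frac{1}{-17}\right) \left(-137 - \left(\frac{5}{2} - \frac{1}{-17}\right)\right)}{-139 - \left(\frac{5}{2} - \frac{1}{-17}\right)}} = - \sqrt{\frac{\left(- \frac{5}{2} - \frac{1}{17}\right) \left(-137 - \frac{87}{34}\right)}{-139 - \frac{87}{34}}} = - \sqrt{- \frac{87 \left(-137 - \frac{87}{34}\right)}{34 \left(-139 - \frac{87}{34}\right)}} = - \sqrt{\left(- \frac{87}{34}\right) \frac{1}{- \frac{4813}{34}} \left(- \frac{4745}{34}\right)} = - \sqrt{\left(- \frac{87}{34}\right) \left(- \frac{34}{4813}\right) \left(- \frac{4745}{34}\right)} = - \sqrt{- \frac{412815}{163642}} = - \frac{i \sqrt{67553872230}}{163642}$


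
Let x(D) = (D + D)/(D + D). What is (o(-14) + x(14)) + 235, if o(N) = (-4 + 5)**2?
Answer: 237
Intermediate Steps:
x(D) = 1 (x(D) = (2*D)/((2*D)) = (2*D)*(1/(2*D)) = 1)
o(N) = 1 (o(N) = 1**2 = 1)
(o(-14) + x(14)) + 235 = (1 + 1) + 235 = 2 + 235 = 237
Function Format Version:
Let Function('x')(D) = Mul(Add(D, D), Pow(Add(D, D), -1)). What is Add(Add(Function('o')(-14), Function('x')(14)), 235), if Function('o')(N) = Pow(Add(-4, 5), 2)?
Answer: 237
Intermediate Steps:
Function('x')(D) = 1 (Function('x')(D) = Mul(Mul(2, D), Pow(Mul(2, D), -1)) = Mul(Mul(2, D), Mul(Rational(1, 2), Pow(D, -1))) = 1)
Function('o')(N) = 1 (Function('o')(N) = Pow(1, 2) = 1)
Add(Add(Function('o')(-14), Function('x')(14)), 235) = Add(Add(1, 1), 235) = Add(2, 235) = 237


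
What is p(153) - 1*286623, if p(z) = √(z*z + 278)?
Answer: -286623 + √23687 ≈ -2.8647e+5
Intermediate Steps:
p(z) = √(278 + z²) (p(z) = √(z² + 278) = √(278 + z²))
p(153) - 1*286623 = √(278 + 153²) - 1*286623 = √(278 + 23409) - 286623 = √23687 - 286623 = -286623 + √23687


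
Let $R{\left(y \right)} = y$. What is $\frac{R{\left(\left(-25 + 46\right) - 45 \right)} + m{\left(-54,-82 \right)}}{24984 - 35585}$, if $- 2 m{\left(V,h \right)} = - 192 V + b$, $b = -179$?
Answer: $\frac{10237}{21202} \approx 0.48283$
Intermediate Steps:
$m{\left(V,h \right)} = \frac{179}{2} + 96 V$ ($m{\left(V,h \right)} = - \frac{- 192 V - 179}{2} = - \frac{-179 - 192 V}{2} = \frac{179}{2} + 96 V$)
$\frac{R{\left(\left(-25 + 46\right) - 45 \right)} + m{\left(-54,-82 \right)}}{24984 - 35585} = \frac{\left(\left(-25 + 46\right) - 45\right) + \left(\frac{179}{2} + 96 \left(-54\right)\right)}{24984 - 35585} = \frac{\left(21 - 45\right) + \left(\frac{179}{2} - 5184\right)}{-10601} = \left(-24 - \frac{10189}{2}\right) \left(- \frac{1}{10601}\right) = \left(- \frac{10237}{2}\right) \left(- \frac{1}{10601}\right) = \frac{10237}{21202}$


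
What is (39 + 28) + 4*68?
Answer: 339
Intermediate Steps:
(39 + 28) + 4*68 = 67 + 272 = 339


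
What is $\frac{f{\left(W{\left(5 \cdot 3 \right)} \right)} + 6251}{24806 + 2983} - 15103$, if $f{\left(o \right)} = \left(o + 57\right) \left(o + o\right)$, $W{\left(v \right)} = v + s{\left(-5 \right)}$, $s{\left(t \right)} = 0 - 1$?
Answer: $- \frac{419689028}{27789} \approx -15103.0$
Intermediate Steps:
$s{\left(t \right)} = -1$
$W{\left(v \right)} = -1 + v$ ($W{\left(v \right)} = v - 1 = -1 + v$)
$f{\left(o \right)} = 2 o \left(57 + o\right)$ ($f{\left(o \right)} = \left(57 + o\right) 2 o = 2 o \left(57 + o\right)$)
$\frac{f{\left(W{\left(5 \cdot 3 \right)} \right)} + 6251}{24806 + 2983} - 15103 = \frac{2 \left(-1 + 5 \cdot 3\right) \left(57 + \left(-1 + 5 \cdot 3\right)\right) + 6251}{24806 + 2983} - 15103 = \frac{2 \left(-1 + 15\right) \left(57 + \left(-1 + 15\right)\right) + 6251}{27789} - 15103 = \left(2 \cdot 14 \left(57 + 14\right) + 6251\right) \frac{1}{27789} - 15103 = \left(2 \cdot 14 \cdot 71 + 6251\right) \frac{1}{27789} - 15103 = \left(1988 + 6251\right) \frac{1}{27789} - 15103 = 8239 \cdot \frac{1}{27789} - 15103 = \frac{8239}{27789} - 15103 = - \frac{419689028}{27789}$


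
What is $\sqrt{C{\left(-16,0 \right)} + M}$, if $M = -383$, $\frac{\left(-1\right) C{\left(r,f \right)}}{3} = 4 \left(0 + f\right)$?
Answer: $i \sqrt{383} \approx 19.57 i$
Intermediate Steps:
$C{\left(r,f \right)} = - 12 f$ ($C{\left(r,f \right)} = - 3 \cdot 4 \left(0 + f\right) = - 3 \cdot 4 f = - 12 f$)
$\sqrt{C{\left(-16,0 \right)} + M} = \sqrt{\left(-12\right) 0 - 383} = \sqrt{0 - 383} = \sqrt{-383} = i \sqrt{383}$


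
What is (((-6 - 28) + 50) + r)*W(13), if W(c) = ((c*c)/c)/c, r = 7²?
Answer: 65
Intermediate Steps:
r = 49
W(c) = 1 (W(c) = (c²/c)/c = c/c = 1)
(((-6 - 28) + 50) + r)*W(13) = (((-6 - 28) + 50) + 49)*1 = ((-34 + 50) + 49)*1 = (16 + 49)*1 = 65*1 = 65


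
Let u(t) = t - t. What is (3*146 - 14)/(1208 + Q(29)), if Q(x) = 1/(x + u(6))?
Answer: 232/661 ≈ 0.35098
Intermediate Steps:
u(t) = 0
Q(x) = 1/x (Q(x) = 1/(x + 0) = 1/x)
(3*146 - 14)/(1208 + Q(29)) = (3*146 - 14)/(1208 + 1/29) = (438 - 14)/(1208 + 1/29) = 424/(35033/29) = 424*(29/35033) = 232/661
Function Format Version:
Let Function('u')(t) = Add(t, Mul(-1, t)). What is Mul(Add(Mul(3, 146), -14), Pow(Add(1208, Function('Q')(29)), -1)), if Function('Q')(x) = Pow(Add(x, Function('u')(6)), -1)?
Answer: Rational(232, 661) ≈ 0.35098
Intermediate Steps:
Function('u')(t) = 0
Function('Q')(x) = Pow(x, -1) (Function('Q')(x) = Pow(Add(x, 0), -1) = Pow(x, -1))
Mul(Add(Mul(3, 146), -14), Pow(Add(1208, Function('Q')(29)), -1)) = Mul(Add(Mul(3, 146), -14), Pow(Add(1208, Pow(29, -1)), -1)) = Mul(Add(438, -14), Pow(Add(1208, Rational(1, 29)), -1)) = Mul(424, Pow(Rational(35033, 29), -1)) = Mul(424, Rational(29, 35033)) = Rational(232, 661)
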